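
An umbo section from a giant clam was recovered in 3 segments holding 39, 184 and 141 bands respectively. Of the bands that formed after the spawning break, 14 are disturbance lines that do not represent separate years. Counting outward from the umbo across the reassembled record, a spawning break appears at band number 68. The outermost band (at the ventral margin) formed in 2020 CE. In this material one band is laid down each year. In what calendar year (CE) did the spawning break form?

Total bands = 39 + 184 + 141 = 364.
364 − 68 = 296 bands lie beyond the spawning break toward the ventral margin.
Removing the 14 false bands leaves 296 − 14 = 282 true bands beyond the spawning break.
2020 − 282 = 1738 CE.

1738 CE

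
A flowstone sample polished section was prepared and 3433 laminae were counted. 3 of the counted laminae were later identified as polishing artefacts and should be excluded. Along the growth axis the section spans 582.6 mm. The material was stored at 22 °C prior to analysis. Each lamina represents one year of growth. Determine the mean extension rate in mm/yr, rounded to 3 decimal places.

Adjusted count: 3433 − 3 = 3430 laminae.
Extension rate ≈ 582.6 / 3430 = 0.170 mm/yr.

0.170 mm/yr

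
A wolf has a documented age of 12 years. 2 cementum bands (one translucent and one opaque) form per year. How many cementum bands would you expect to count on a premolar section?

24 cementum bands

12 years at 2 cementum bands per year gives 12 × 2 = 24 cementum bands.
So 24 cementum bands should be present.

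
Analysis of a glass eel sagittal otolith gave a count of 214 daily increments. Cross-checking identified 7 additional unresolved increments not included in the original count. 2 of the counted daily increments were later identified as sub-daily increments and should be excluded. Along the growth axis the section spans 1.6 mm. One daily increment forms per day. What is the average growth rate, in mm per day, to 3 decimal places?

Adjusted count: 214 − 2 + 7 = 219 daily increments.
1.6 mm over 219 days gives 1.6 / 219 ≈ 0.007 mm per day.

0.007 mm per day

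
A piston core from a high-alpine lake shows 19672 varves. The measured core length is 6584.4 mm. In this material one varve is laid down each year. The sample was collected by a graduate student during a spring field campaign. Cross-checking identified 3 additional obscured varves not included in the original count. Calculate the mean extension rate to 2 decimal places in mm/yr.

Correcting the raw count gives 19672 + 3 = 19675 true varves.
Mean rate = 6584.4 mm / 19675 years ≈ 0.33 mm/yr.

0.33 mm/yr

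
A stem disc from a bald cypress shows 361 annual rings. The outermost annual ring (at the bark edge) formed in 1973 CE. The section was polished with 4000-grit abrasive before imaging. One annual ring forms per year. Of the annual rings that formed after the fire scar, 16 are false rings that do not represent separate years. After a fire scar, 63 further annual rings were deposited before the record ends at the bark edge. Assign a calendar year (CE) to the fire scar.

1926 CE

63 annual rings post-date the fire scar.
63 − 16 false = 47 true annual rings after the fire scar.
Counting back 47 years from 1973 CE places the fire scar in 1973 − 47 = 1926 CE.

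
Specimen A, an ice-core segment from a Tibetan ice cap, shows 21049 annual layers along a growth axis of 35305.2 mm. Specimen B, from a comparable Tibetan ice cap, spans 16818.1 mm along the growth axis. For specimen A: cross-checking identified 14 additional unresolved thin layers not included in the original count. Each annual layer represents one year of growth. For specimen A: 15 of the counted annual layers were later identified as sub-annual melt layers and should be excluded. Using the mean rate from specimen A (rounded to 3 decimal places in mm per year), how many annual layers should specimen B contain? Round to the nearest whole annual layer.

10029 annual layers

Specimen A: correcting the raw count gives 21049 − 15 + 14 = 21048 true annual layers.
A: Mean rate = 35305.2 mm / 21048 years ≈ 1.677 mm per year.
For B, 16818.1 / 1.677 = 10028.68 years ≈ 10029 annual layers.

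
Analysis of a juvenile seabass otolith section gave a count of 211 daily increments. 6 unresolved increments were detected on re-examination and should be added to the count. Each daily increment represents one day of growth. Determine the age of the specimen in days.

217 days

Adjusted count: 211 + 6 = 217 daily increments.
With a one-to-one daily increment periodicity this is 217 days.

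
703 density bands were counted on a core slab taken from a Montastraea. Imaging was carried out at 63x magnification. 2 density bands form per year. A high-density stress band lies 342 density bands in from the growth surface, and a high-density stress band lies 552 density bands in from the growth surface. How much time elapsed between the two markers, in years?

The two markers are separated by 552 − 342 = 210 density bands.
With 2 density bands per year, 210 / 2 = 105 years.

105 years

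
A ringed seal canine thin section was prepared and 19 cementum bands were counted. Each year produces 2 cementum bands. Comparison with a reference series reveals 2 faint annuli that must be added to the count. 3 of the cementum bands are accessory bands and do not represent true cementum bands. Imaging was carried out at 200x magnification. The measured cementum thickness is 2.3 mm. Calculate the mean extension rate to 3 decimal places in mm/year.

Correcting the raw count gives 19 − 3 + 2 = 18 true cementum bands.
Dividing by 2 cementum bands per year: 18 / 2 = 9 years.
Mean rate = 2.3 mm / 9 years ≈ 0.256 mm/year.

0.256 mm/year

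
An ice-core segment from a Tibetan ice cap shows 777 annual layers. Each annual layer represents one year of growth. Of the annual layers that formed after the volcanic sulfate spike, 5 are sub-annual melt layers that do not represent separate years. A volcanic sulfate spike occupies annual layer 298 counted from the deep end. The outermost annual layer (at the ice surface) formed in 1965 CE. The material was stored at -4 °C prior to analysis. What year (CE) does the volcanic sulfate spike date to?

1491 CE

Between annual layer 298 and the ice surface there are 777 − 298 = 479 annual layers.
479 − 5 false = 474 true annual layers after the volcanic sulfate spike.
1965 − 474 = 1491 CE.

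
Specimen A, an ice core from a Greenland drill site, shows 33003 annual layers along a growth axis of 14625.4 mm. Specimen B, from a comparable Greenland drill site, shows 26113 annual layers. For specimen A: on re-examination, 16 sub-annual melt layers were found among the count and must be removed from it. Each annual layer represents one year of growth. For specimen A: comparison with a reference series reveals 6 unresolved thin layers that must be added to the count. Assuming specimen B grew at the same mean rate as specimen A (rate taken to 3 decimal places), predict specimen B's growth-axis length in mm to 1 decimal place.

Specimen A: correcting the raw count gives 33003 − 16 + 6 = 32993 true annual layers.
A: Mean rate = 14625.4 mm / 32993 years ≈ 0.443 mm/year.
B's length ≈ 0.443 × 26113 = 11568.1 mm.

11568.1 mm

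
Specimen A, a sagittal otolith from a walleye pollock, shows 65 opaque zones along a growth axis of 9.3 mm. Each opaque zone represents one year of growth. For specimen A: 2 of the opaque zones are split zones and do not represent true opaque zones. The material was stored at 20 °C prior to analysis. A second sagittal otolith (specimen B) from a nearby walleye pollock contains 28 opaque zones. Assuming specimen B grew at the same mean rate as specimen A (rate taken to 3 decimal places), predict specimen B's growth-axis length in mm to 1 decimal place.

Specimen A: adjusted count: 65 − 2 = 63 opaque zones.
A: Mean rate = 9.3 mm / 63 years ≈ 0.148 mm per year.
B's length ≈ 0.148 × 28 = 4.1 mm.

4.1 mm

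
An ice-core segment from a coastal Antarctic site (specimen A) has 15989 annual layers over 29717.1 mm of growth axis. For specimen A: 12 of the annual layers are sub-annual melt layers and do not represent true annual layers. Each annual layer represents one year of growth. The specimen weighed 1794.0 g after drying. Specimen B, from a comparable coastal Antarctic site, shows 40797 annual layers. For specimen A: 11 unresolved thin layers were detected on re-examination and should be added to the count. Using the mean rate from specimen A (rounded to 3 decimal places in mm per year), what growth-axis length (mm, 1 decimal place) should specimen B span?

75841.6 mm

Specimen A: true annual layer count = 15989 − 12 + 11 = 15988.
A: 29717.1 mm over 15988 years gives 29717.1 / 15988 ≈ 1.859 mm/yr.
Length of B = 1.859 × 40797 = 75841.6 mm.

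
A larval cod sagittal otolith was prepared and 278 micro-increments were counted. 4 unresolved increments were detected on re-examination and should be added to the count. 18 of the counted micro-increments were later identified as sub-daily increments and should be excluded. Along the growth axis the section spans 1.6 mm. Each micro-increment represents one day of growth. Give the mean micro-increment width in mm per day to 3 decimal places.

After corrections the count is 278 − 18 + 4 = 264 micro-increments.
Mean rate = 1.6 mm / 264 days ≈ 0.006 mm per day.

0.006 mm per day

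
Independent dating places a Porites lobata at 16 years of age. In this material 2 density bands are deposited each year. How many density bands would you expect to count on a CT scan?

32 density bands

16 years at 2 density bands per year gives 16 × 2 = 32 density bands.
So 32 density bands should be present.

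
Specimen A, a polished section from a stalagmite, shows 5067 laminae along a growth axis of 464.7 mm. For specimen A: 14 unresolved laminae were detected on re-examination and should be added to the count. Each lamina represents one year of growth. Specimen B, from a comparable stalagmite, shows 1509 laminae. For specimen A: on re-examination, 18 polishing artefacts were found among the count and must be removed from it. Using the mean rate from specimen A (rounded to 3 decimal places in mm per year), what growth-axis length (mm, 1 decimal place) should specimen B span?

Specimen A: true lamina count = 5067 − 18 + 14 = 5063.
A: Extension rate ≈ 464.7 / 5063 = 0.092 mm per year.
For B, 0.092 mm/year × 1509 years = 138.8 mm.

138.8 mm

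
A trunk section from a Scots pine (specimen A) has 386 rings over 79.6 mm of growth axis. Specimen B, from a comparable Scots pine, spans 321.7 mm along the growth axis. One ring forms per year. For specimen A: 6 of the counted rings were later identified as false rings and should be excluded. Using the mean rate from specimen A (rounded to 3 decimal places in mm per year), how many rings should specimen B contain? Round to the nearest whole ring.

Specimen A: after corrections the count is 386 − 6 = 380 rings.
A: Extension rate ≈ 79.6 / 380 = 0.209 mm/year.
For B, 321.7 / 0.209 = 1539.23 years ≈ 1539 rings.

1539 rings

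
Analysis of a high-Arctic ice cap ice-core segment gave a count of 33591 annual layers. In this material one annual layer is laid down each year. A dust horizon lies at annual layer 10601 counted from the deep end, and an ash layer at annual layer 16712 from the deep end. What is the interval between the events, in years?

16712 − 10601 = 6111 annual layers lie between the two events.
That is 6111 years at one annual layer per year.

6111 years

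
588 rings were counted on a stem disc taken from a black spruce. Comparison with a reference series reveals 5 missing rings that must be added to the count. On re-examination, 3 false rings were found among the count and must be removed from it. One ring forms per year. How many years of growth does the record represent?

590 yr

After corrections the count is 588 − 3 + 5 = 590 rings.
At one ring per year, that is 590 years.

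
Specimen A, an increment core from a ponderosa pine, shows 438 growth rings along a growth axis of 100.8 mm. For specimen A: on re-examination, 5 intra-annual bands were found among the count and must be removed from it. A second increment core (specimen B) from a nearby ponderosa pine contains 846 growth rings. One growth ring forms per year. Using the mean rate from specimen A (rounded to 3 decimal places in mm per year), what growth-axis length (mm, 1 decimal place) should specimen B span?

Specimen A: adjusted count: 438 − 5 = 433 growth rings.
A: Mean rate = 100.8 mm / 433 years ≈ 0.233 mm/yr.
B's length ≈ 0.233 × 846 = 197.1 mm.

197.1 mm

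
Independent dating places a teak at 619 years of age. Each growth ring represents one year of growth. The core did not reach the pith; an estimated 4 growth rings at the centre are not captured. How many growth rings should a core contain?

615 growth rings

Expected growth rings over 619 years: 619.
619 − 4 missed = 615 growth rings expected in the prepared section.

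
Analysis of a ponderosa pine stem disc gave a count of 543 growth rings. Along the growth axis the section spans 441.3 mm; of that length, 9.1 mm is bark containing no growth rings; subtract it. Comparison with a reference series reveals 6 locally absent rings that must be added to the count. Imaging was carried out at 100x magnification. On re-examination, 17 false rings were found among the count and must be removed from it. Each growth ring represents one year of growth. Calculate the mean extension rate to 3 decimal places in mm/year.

0.812 mm/year

True growth ring count = 543 − 17 + 6 = 532.
Net length = 441.3 − 9.1 = 432.2 mm.
Extension rate ≈ 432.2 / 532 = 0.812 mm/year.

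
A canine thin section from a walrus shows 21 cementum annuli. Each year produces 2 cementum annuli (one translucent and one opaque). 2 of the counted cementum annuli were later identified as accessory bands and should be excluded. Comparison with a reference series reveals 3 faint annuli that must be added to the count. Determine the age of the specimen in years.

After corrections the count is 21 − 2 + 3 = 22 cementum annuli.
Dividing by 2 cementum annuli per year: 22 / 2 = 11 years.

11 years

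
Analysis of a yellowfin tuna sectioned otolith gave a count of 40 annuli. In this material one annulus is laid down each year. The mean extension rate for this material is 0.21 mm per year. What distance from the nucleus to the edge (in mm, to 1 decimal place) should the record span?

8.4 mm

40 years of growth are recorded.
Length ≈ 0.21 × 40 = 8.4 mm.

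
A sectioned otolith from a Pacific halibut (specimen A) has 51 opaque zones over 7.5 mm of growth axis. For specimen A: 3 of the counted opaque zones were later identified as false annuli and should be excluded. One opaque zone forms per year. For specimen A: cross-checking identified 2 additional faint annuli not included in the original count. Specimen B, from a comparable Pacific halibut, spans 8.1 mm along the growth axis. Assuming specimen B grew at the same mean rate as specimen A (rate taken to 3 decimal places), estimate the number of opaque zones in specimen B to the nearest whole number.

54 opaque zones

Specimen A: true opaque zone count = 51 − 3 + 2 = 50.
A: 7.5 mm over 50 years gives 7.5 / 50 ≈ 0.150 mm per year.
For B, 8.1 / 0.150 = 54.00 years ≈ 54 opaque zones.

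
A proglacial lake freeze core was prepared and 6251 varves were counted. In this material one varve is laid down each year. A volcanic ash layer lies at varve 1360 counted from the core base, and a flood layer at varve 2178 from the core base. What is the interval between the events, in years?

818 years

The two markers are separated by 2178 − 1360 = 818 varves.
That is 818 years at one varve per year.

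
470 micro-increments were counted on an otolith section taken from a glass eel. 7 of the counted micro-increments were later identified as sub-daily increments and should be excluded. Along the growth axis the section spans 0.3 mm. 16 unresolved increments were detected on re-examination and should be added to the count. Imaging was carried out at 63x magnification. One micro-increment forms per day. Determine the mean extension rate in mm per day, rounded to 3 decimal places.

True micro-increment count = 470 − 7 + 16 = 479.
Extension rate ≈ 0.3 / 479 = 0.001 mm per day.

0.001 mm per day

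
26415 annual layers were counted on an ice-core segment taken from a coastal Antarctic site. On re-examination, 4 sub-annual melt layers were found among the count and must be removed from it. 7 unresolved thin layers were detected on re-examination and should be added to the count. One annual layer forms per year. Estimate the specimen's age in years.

True annual layer count = 26415 − 4 + 7 = 26418.
With a one-to-one annual layer periodicity this is 26418 years.

26418 years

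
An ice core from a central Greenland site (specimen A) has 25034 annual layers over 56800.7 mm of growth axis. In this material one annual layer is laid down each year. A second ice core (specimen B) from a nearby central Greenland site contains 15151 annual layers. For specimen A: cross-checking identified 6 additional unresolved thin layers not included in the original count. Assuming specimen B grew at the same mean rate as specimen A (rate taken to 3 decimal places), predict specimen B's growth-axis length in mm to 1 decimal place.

34362.5 mm

Specimen A: adjusted count: 25034 + 6 = 25040 annual layers.
A: Extension rate ≈ 56800.7 / 25040 = 2.268 mm/yr.
B's length ≈ 2.268 × 15151 = 34362.5 mm.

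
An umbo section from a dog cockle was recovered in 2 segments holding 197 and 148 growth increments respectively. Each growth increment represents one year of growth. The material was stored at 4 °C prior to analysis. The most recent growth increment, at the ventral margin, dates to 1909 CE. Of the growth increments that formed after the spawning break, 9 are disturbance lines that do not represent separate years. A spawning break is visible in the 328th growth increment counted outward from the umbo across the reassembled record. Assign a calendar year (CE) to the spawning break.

1901 CE

Total growth increments = 197 + 148 = 345.
345 − 328 = 17 growth increments lie beyond the spawning break toward the ventral margin.
Excluding 9 false growth increments: 17 − 9 = 8.
1909 − 8 = 1901 CE.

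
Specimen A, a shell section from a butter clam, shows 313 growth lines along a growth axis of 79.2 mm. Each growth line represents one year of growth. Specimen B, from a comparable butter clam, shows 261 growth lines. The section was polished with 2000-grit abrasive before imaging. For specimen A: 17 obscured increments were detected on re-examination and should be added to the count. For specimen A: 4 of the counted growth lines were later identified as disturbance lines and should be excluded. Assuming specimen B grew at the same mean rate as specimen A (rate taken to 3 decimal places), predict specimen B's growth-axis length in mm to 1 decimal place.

63.4 mm

Specimen A: adjusted count: 313 − 4 + 17 = 326 growth lines.
A: Extension rate ≈ 79.2 / 326 = 0.243 mm per year.
B's length ≈ 0.243 × 261 = 63.4 mm.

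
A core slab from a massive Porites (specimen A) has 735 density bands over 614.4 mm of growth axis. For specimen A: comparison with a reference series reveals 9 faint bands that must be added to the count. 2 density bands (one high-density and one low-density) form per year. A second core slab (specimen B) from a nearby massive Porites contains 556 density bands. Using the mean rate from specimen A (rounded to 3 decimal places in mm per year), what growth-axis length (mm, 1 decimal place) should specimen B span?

Specimen A: after corrections the count is 735 + 9 = 744 density bands.
Specimen A: 744 density bands at 2 per year is 744 / 2 = 372 years.
A: Mean rate = 614.4 mm / 372 years ≈ 1.652 mm per year.
Specimen B: 556 density bands at 2 per year is 556 / 2 = 278 years. Length of B = 1.652 × 278 = 459.3 mm.

459.3 mm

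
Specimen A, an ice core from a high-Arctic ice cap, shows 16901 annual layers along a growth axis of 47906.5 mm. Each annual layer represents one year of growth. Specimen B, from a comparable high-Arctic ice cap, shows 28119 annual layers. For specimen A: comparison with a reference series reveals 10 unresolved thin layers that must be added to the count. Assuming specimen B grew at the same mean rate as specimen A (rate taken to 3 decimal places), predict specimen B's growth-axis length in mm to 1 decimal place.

Specimen A: adjusted count: 16901 + 10 = 16911 annual layers.
A: Mean rate = 47906.5 mm / 16911 years ≈ 2.833 mm/year.
Length of B = 2.833 × 28119 = 79661.1 mm.

79661.1 mm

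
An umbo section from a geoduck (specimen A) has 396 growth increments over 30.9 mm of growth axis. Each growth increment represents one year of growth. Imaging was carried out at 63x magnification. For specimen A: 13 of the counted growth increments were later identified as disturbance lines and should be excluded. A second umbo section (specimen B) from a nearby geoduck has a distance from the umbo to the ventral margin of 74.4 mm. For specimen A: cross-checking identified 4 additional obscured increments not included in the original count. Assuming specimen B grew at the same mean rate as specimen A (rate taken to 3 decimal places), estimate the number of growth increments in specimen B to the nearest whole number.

Specimen A: true growth increment count = 396 − 13 + 4 = 387.
A: Mean rate = 30.9 mm / 387 years ≈ 0.080 mm/yr.
For B, 74.4 / 0.080 = 930.00 years ≈ 930 growth increments.

930 growth increments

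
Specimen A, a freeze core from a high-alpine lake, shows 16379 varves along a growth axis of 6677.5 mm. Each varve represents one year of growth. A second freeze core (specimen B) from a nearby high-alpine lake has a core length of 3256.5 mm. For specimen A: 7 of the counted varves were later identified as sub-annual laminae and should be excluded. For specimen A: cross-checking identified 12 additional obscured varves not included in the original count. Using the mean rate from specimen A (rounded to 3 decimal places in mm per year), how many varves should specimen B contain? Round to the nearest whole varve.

Specimen A: adjusted count: 16379 − 7 + 12 = 16384 varves.
A: Extension rate ≈ 6677.5 / 16384 = 0.408 mm/year.
B spans 3256.5 / 0.408 = 7981.62 years ≈ 7982 varves.

7982 varves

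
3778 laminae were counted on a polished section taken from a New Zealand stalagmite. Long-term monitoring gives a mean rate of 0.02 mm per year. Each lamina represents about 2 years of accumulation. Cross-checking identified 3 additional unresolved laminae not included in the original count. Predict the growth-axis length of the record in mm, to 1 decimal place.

Correcting the raw count gives 3778 + 3 = 3781 true laminae.
At 2 years per lamina, 3781 × 2 = 7562 years.
Length ≈ 0.02 × 7562 = 151.2 mm.

151.2 mm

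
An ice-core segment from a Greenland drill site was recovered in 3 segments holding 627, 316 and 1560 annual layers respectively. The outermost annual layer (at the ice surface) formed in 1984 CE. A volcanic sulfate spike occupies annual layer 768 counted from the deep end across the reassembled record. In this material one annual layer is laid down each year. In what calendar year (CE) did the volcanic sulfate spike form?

Total annual layers = 627 + 316 + 1560 = 2503.
The volcanic sulfate spike sits at annual layer 768 from the deep end, so 2503 − 768 = 1735 annual layers formed after it.
1984 − 1735 = 249 CE.

249 CE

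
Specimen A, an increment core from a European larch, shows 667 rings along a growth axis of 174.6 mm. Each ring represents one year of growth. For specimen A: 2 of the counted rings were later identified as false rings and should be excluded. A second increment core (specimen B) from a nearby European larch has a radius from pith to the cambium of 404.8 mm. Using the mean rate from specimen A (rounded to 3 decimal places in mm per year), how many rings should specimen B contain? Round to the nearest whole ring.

Specimen A: correcting the raw count gives 667 − 2 = 665 true rings.
A: Extension rate ≈ 174.6 / 665 = 0.263 mm/yr.
For B, 404.8 / 0.263 = 1539.16 years ≈ 1539 rings.

1539 rings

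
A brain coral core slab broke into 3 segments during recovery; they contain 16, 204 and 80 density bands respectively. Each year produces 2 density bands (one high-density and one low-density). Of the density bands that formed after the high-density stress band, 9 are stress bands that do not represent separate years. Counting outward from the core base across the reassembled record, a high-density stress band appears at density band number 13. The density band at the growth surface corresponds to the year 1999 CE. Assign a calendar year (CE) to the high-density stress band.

1860 CE

Total density bands = 16 + 204 + 80 = 300.
300 − 13 = 287 density bands lie beyond the high-density stress band toward the growth surface.
Removing the 9 false density bands leaves 287 − 9 = 278 true density bands beyond the high-density stress band.
278 density bands at 2 per year is 278 / 2 = 139 years.
The density band at the growth surface is 1999 CE, so the high-density stress band dates to 1999 − 139 = 1860 CE.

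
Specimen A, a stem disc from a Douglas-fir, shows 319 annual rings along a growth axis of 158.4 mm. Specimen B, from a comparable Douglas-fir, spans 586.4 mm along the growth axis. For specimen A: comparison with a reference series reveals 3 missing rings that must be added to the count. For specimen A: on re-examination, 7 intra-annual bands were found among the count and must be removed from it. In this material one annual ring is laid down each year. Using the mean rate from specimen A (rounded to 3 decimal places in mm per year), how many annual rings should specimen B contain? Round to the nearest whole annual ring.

1166 annual rings

Specimen A: after corrections the count is 319 − 7 + 3 = 315 annual rings.
A: Mean rate = 158.4 mm / 315 years ≈ 0.503 mm/year.
For B, 586.4 / 0.503 = 1165.81 years ≈ 1166 annual rings.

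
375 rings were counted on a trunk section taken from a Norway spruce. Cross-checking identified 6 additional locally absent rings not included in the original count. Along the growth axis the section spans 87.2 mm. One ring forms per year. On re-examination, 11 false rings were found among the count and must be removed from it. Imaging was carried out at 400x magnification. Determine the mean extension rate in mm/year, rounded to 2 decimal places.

0.24 mm/year

True ring count = 375 − 11 + 6 = 370.
87.2 mm over 370 years gives 87.2 / 370 ≈ 0.24 mm/year.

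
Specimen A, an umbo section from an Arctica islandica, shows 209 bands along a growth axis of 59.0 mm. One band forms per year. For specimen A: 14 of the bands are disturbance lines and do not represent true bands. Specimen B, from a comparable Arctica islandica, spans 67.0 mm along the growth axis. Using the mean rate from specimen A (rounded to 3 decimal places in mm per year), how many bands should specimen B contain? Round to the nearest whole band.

221 bands

Specimen A: true band count = 209 − 14 = 195.
A: Mean rate = 59.0 mm / 195 years ≈ 0.303 mm/yr.
B spans 67.0 / 0.303 = 221.12 years ≈ 221 bands.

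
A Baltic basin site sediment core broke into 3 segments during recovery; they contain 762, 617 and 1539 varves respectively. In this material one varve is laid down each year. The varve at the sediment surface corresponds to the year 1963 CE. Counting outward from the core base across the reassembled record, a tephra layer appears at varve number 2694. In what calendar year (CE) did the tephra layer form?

1739 CE

Total varves = 762 + 617 + 1539 = 2918.
Between varve 2694 and the sediment surface there are 2918 − 2694 = 224 varves.
1963 − 224 = 1739 CE.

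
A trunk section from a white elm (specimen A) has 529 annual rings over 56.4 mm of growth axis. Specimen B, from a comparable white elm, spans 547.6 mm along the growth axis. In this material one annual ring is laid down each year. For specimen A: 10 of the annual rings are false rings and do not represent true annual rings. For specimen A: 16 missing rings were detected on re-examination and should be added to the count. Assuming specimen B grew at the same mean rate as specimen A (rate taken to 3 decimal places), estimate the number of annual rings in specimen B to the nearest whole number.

Specimen A: correcting the raw count gives 529 − 10 + 16 = 535 true annual rings.
A: Extension rate ≈ 56.4 / 535 = 0.105 mm/yr.
Specimen B: 547.6 mm / 0.105 mm per year = 5215.24 years ≈ 5215 annual rings.

5215 annual rings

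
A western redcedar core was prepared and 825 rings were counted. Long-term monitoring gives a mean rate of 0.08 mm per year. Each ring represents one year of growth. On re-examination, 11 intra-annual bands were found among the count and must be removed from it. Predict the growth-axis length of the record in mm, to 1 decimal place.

Correcting the raw count gives 825 − 11 = 814 true rings.
Predicted length = 0.08 mm/year × 814 years = 65.1 mm.

65.1 mm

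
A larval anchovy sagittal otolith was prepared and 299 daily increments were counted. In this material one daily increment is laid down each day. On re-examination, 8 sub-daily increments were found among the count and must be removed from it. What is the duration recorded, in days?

291 days

Adjusted count: 299 − 8 = 291 daily increments.
At one daily increment per day, that is 291 days.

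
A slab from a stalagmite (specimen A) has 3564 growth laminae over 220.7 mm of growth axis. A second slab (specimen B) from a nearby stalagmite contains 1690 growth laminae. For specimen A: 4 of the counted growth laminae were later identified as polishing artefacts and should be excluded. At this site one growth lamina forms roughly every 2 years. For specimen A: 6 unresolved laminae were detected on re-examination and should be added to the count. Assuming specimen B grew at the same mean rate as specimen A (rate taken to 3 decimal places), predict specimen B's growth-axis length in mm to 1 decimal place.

Specimen A: adjusted count: 3564 − 4 + 6 = 3566 growth laminae.
Specimen A: multiplying by 2 years per growth lamina: 3566 × 2 = 7132 years.
A: Extension rate ≈ 220.7 / 7132 = 0.031 mm/year.
Specimen B: multiplying by 2 years per growth lamina: 1690 × 2 = 3380 years. B's length ≈ 0.031 × 3380 = 104.8 mm.

104.8 mm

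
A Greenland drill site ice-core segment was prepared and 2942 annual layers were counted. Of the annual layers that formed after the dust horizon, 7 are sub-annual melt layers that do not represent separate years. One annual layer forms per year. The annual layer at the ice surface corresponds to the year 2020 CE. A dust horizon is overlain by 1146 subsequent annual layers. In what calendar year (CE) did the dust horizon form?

881 CE

1146 annual layers formed after the dust horizon.
Removing the 7 false annual layers leaves 1146 − 7 = 1139 true annual layers beyond the dust horizon.
Counting back 1139 years from 2020 CE places the dust horizon in 2020 − 1139 = 881 CE.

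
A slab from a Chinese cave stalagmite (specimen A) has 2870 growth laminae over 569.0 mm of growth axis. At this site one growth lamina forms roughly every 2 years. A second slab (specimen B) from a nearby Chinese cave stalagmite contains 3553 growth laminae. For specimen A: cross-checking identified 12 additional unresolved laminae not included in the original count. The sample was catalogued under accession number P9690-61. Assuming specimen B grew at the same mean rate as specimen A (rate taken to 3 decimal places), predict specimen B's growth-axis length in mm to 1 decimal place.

703.5 mm

Specimen A: true growth lamina count = 2870 + 12 = 2882.
Specimen A: 2882 growth laminae at 2 years each span 2882 × 2 = 5764 years.
A: Mean rate = 569.0 mm / 5764 years ≈ 0.099 mm/yr.
Specimen B: multiplying by 2 years per growth lamina: 3553 × 2 = 7106 years. For B, 0.099 mm/year × 7106 years = 703.5 mm.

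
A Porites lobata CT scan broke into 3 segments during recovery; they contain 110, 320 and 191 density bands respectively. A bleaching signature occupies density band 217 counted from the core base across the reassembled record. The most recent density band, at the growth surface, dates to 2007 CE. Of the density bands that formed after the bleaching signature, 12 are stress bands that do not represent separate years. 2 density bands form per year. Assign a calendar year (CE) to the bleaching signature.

1811 CE

Total density bands = 110 + 320 + 191 = 621.
621 − 217 = 404 density bands lie beyond the bleaching signature toward the growth surface.
404 − 12 false = 392 true density bands after the bleaching signature.
With 2 density bands per year, 392 / 2 = 196 years.
The density band at the growth surface is 2007 CE, so the bleaching signature dates to 2007 − 196 = 1811 CE.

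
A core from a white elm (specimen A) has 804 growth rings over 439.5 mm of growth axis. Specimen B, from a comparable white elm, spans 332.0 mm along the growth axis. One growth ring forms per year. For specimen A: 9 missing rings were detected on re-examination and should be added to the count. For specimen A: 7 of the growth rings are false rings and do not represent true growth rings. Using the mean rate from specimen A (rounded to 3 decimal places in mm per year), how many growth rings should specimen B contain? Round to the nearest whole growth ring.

Specimen A: true growth ring count = 804 − 7 + 9 = 806.
A: 439.5 mm over 806 years gives 439.5 / 806 ≈ 0.545 mm/year.
Specimen B: 332.0 mm / 0.545 mm per year = 609.17 years ≈ 609 growth rings.

609 growth rings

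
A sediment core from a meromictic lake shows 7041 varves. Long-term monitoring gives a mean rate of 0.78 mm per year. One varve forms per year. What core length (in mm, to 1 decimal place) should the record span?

7041 years of growth are recorded.
Length ≈ 0.78 × 7041 = 5492.0 mm.

5492.0 mm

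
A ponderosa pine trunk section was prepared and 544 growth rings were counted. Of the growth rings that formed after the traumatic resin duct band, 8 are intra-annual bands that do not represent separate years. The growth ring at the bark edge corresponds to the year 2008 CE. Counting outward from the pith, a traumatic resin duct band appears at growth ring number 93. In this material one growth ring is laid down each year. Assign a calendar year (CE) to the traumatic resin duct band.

1565 CE

The traumatic resin duct band sits at growth ring 93 from the pith, so 544 − 93 = 451 growth rings formed after it.
Excluding 8 false growth rings: 451 − 8 = 443.
Counting back 443 years from 2008 CE places the traumatic resin duct band in 2008 − 443 = 1565 CE.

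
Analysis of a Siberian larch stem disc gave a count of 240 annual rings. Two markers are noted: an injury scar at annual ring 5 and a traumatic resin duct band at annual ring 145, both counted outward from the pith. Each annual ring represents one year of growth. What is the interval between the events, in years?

The two markers are separated by 145 − 5 = 140 annual rings.
That is 140 years at one annual ring per year.

140 yr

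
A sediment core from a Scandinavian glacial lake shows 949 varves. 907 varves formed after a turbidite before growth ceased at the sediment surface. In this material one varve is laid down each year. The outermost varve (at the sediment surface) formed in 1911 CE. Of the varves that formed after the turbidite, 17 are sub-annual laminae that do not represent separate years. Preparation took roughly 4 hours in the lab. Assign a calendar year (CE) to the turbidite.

There are 907 varves younger than the turbidite.
Removing the 17 false varves leaves 907 − 17 = 890 true varves beyond the turbidite.
The varve at the sediment surface is 1911 CE, so the turbidite dates to 1911 − 890 = 1021 CE.

1021 CE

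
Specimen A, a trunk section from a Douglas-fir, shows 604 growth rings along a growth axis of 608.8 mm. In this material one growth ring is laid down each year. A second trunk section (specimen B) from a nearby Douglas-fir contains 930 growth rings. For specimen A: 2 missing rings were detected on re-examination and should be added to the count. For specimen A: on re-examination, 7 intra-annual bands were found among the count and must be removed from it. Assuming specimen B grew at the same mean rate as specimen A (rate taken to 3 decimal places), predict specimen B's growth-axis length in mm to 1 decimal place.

944.9 mm

Specimen A: adjusted count: 604 − 7 + 2 = 599 growth rings.
A: 608.8 mm over 599 years gives 608.8 / 599 ≈ 1.016 mm per year.
B's length ≈ 1.016 × 930 = 944.9 mm.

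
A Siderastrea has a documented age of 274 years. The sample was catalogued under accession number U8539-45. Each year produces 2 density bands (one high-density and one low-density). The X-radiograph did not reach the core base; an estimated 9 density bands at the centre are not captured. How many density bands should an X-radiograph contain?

Expected density bands: 274 × 2 = 548.
Less the 9 uncaptured density bands: 548 − 9 = 539.

539 density bands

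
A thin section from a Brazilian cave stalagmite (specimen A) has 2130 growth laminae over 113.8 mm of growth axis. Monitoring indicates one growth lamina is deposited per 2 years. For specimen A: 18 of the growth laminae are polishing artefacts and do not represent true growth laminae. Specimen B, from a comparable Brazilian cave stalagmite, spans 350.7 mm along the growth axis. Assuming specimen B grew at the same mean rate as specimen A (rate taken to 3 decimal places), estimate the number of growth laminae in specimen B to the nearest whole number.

Specimen A: adjusted count: 2130 − 18 = 2112 growth laminae.
Specimen A: at 2 years per growth lamina, 2112 × 2 = 4224 years.
A: 113.8 mm over 4224 years gives 113.8 / 4224 ≈ 0.027 mm/year.
Specimen B: 350.7 mm / 0.027 mm per year = 12988.89 years; at 2 years per growth lamina that is 12988.89 / 2 ≈ 6494 growth laminae.

6494 growth laminae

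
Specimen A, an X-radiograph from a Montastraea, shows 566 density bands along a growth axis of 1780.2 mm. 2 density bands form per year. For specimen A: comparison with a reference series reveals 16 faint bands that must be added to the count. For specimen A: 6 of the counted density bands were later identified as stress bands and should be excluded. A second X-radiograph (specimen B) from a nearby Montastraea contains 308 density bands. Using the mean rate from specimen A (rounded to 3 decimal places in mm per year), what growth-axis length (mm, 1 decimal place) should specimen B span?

Specimen A: after corrections the count is 566 − 6 + 16 = 576 density bands.
Specimen A: 576 density bands at 2 per year is 576 / 2 = 288 years.
A: Mean rate = 1780.2 mm / 288 years ≈ 6.181 mm/yr.
Specimen B: dividing by 2 density bands per year: 308 / 2 = 154 years. B's length ≈ 6.181 × 154 = 951.9 mm.

951.9 mm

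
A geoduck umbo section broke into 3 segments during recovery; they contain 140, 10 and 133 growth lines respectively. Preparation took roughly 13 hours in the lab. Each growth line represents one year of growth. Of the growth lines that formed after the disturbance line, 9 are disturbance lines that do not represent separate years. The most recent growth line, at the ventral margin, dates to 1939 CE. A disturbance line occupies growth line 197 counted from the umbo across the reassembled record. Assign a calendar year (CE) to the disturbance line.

Total growth lines = 140 + 10 + 133 = 283.
Between growth line 197 and the ventral margin there are 283 − 197 = 86 growth lines.
86 − 9 false = 77 true growth lines after the disturbance line.
The growth line at the ventral margin is 1939 CE, so the disturbance line dates to 1939 − 77 = 1862 CE.

1862 CE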